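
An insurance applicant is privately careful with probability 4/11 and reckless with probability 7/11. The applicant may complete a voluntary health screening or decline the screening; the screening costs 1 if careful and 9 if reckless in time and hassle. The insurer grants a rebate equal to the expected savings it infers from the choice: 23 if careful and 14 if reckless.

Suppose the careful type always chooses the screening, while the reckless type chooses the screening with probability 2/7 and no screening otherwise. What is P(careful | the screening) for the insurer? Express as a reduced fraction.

2/3

P(the screening) = (4/11)·1 + (7/11)·(2/7) = 6/11.
By Bayes' rule, P(careful | the screening) = (4/11) / (6/11) = 2/3.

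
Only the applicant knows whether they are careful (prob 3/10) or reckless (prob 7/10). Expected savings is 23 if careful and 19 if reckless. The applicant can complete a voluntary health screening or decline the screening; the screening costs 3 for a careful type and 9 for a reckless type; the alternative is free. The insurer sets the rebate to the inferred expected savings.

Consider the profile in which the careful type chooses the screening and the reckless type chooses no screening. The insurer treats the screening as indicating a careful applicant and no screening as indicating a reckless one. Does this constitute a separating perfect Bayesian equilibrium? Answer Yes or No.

Yes

Under these beliefs, the screening earns rebate 23 and no screening earns rebate 19.
careful: the screening nets 23 − 3 = 20; no screening nets 19. careful prefers the screening.
reckless: the screening nets 23 − 9 = 14; no screening nets 19. reckless prefers no screening.
Neither type deviates, so the separating profile is an equilibrium.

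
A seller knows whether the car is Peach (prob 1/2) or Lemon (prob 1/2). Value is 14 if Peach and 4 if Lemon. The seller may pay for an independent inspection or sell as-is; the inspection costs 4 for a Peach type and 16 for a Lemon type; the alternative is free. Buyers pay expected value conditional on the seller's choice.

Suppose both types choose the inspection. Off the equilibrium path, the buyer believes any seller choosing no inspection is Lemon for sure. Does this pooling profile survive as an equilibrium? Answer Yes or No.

No

On path, the buyer holds the prior and pays 1/2·14 + 1/2·4 = 9. Off path (no inspection), believing Lemon, it pays 4.
Peach: the inspection nets 9 − 4 = 5; no inspection nets 4. Peach stays.
Lemon: the inspection nets 9 − 16 = -7; no inspection nets 4. Lemon would deviate.
A type deviates, so pooling fails.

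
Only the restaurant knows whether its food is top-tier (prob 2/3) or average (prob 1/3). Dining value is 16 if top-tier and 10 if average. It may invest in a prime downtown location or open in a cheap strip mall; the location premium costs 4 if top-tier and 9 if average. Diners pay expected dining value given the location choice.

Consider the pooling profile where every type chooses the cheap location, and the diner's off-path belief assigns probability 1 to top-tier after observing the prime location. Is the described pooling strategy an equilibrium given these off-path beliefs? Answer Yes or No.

On path, the diner holds the prior and pays 2/3·16 + 1/3·10 = 14. Off path (the prime location), believing top-tier, it pays 16.
top-tier: the cheap location nets 14; the prime location nets 16 − 4 = 12. top-tier stays.
average: the cheap location nets 14; the prime location nets 16 − 9 = 7. average stays.
No type deviates, so pooling is sustained.

Yes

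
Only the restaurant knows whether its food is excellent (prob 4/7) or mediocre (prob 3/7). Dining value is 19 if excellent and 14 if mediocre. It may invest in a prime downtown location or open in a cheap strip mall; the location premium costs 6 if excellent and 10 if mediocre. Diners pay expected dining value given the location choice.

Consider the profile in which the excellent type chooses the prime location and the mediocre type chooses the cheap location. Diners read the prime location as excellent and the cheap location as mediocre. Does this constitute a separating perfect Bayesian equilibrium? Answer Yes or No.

Under these beliefs, the prime location earns price premium 19 and the cheap location earns price premium 14.
excellent: the prime location nets 19 − 6 = 13; the cheap location nets 14. excellent would deviate to the cheap location.
mediocre: the prime location nets 19 − 10 = 9; the cheap location nets 14. mediocre prefers the cheap location.
excellent has a profitable deviation, so the profile is not an equilibrium.

No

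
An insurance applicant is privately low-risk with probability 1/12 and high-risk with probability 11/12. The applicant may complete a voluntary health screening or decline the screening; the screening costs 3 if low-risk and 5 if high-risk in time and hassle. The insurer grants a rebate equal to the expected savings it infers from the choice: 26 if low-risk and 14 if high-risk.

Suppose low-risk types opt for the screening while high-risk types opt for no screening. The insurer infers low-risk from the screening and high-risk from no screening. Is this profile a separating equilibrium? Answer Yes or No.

No

Under these beliefs, the screening earns rebate 26 and no screening earns rebate 14.
low-risk: the screening nets 26 − 3 = 23; no screening nets 14. low-risk prefers the screening.
high-risk: the screening nets 26 − 5 = 21; no screening nets 14. high-risk would deviate to the screening.
high-risk has a profitable deviation, so the profile is not an equilibrium.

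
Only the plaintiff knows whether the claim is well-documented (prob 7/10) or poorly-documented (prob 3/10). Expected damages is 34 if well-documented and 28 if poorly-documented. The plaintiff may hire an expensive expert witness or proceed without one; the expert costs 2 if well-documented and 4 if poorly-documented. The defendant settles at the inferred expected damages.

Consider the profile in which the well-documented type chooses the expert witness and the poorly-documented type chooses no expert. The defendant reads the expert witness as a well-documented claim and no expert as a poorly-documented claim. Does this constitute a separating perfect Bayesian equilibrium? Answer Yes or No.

No

Under these beliefs, the expert witness earns settlement 34 and no expert earns settlement 28.
well-documented: the expert witness nets 34 − 2 = 32; no expert nets 28. well-documented prefers the expert witness.
poorly-documented: the expert witness nets 34 − 4 = 30; no expert nets 28. poorly-documented would deviate to the expert witness.
poorly-documented has a profitable deviation, so the profile is not an equilibrium.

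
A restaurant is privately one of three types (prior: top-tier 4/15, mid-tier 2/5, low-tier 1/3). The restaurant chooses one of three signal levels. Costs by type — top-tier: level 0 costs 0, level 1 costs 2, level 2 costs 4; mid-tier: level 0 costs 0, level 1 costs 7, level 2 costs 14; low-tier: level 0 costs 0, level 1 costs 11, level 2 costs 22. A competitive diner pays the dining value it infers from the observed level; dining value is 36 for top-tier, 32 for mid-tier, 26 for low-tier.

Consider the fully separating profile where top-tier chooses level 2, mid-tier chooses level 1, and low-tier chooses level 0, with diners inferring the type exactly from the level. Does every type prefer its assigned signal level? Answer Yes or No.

Separating price premiums: level 2 → 36, level 1 → 32, level 0 → 26.
top-tier (assigned level 2): level 0: 26 − 0 = 26; level 1: 32 − 2 = 30; level 2: 36 − 4 = 32. top-tier stays.
mid-tier (assigned level 1): level 0: 26 − 0 = 26; level 1: 32 − 7 = 25; level 2: 36 − 14 = 22. mid-tier prefers level 0.
low-tier (assigned level 0): level 0: 26 − 0 = 26; level 1: 32 − 11 = 21; level 2: 36 − 22 = 14. low-tier stays.
At least one type deviates; the separating profile fails.

No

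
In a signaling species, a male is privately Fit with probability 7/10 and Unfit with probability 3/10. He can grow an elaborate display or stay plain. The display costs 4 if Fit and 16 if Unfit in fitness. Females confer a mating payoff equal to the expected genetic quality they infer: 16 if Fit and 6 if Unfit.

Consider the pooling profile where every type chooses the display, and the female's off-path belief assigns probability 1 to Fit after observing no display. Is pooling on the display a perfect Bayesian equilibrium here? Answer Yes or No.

On path, the female holds the prior and pays 7/10·16 + 3/10·6 = 13. Off path (no display), believing Fit, it pays 16.
Fit: the display nets 13 − 4 = 9; no display nets 16. Fit would deviate.
Unfit: the display nets 13 − 16 = -3; no display nets 16. Unfit would deviate.
A type deviates, so pooling fails.

No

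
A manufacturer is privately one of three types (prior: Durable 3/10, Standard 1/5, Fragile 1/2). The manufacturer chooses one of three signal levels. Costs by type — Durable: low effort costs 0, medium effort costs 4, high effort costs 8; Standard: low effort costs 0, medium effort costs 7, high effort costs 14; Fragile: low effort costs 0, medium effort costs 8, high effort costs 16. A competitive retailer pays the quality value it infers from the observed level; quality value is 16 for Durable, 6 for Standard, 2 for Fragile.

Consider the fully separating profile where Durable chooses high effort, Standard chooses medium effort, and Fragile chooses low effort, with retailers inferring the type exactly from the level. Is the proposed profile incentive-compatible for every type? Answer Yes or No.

No

Separating prices: high effort → 16, medium effort → 6, low effort → 2.
Durable (assigned high effort): low effort: 2 − 0 = 2; medium effort: 6 − 4 = 2; high effort: 16 − 8 = 8. Durable stays.
Standard (assigned medium effort): low effort: 2 − 0 = 2; medium effort: 6 − 7 = -1; high effort: 16 − 14 = 2. Standard prefers low effort.
Fragile (assigned low effort): low effort: 2 − 0 = 2; medium effort: 6 − 8 = -2; high effort: 16 − 16 = 0. Fragile stays.
At least one type deviates; the separating profile fails.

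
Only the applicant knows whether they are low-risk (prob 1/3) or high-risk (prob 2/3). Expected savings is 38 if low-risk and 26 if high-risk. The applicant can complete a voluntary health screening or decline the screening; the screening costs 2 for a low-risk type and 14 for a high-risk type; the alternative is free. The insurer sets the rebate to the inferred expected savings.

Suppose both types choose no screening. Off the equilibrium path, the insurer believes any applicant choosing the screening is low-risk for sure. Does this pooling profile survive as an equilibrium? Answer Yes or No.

On path, the insurer holds the prior and pays 1/3·38 + 2/3·26 = 30. Off path (the screening), believing low-risk, it pays 38.
low-risk: no screening nets 30; the screening nets 38 − 2 = 36. low-risk would deviate.
high-risk: no screening nets 30; the screening nets 38 − 14 = 24. high-risk stays.
A type deviates, so pooling fails.

No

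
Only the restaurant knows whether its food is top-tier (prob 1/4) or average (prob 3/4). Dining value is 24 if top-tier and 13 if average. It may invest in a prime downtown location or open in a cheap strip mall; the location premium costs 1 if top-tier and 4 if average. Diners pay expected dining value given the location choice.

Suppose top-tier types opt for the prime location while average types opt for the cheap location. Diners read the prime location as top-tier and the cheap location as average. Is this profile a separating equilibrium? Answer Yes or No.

Under these beliefs, the prime location earns price premium 24 and the cheap location earns price premium 13.
top-tier: the prime location nets 24 − 1 = 23; the cheap location nets 13. top-tier prefers the prime location.
average: the prime location nets 24 − 4 = 20; the cheap location nets 13. average would deviate to the prime location.
average has a profitable deviation, so the profile is not an equilibrium.

No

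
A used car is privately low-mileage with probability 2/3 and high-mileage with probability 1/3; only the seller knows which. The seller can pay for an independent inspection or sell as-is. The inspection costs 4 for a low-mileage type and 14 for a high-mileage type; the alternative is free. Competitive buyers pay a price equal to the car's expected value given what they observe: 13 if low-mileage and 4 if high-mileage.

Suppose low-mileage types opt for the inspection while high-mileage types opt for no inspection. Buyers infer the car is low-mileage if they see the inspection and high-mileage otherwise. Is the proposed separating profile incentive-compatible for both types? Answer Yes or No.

Yes

Under these beliefs, the inspection earns price 13 and no inspection earns price 4.
low-mileage: the inspection nets 13 − 4 = 9; no inspection nets 4. low-mileage prefers the inspection.
high-mileage: the inspection nets 13 − 14 = -1; no inspection nets 4. high-mileage prefers no inspection.
Neither type deviates, so the separating profile is an equilibrium.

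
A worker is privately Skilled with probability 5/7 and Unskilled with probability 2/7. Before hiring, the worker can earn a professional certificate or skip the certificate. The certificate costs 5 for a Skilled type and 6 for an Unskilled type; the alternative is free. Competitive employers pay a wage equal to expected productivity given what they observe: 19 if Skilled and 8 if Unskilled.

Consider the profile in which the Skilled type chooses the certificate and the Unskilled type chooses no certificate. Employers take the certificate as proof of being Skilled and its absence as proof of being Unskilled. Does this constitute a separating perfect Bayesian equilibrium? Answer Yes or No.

Under these beliefs, the certificate earns wage 19 and no certificate earns wage 8.
Skilled: the certificate nets 19 − 5 = 14; no certificate nets 8. Skilled prefers the certificate.
Unskilled: the certificate nets 19 − 6 = 13; no certificate nets 8. Unskilled would deviate to the certificate.
Unskilled has a profitable deviation, so the profile is not an equilibrium.

No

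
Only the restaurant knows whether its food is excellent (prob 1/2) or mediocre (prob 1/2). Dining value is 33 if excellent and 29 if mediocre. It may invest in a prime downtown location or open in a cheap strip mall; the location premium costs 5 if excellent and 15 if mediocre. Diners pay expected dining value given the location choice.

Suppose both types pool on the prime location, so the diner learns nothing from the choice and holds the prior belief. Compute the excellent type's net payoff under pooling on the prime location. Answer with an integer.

26

Pooled price premium = 1/2·33 + 1/2·29 = 31.
excellent pays cost 5 for the prime location, so net payoff = 31 − 5 = 26.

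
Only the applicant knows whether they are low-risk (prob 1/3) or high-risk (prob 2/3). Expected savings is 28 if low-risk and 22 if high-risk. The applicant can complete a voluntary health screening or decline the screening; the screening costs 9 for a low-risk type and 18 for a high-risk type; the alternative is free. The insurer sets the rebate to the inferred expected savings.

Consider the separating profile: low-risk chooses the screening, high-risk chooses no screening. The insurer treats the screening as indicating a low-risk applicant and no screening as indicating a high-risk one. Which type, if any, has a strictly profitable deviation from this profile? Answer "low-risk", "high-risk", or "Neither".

The screening pays 28; no screening pays 22.
low-risk: assigned the screening, nets 28 − 9 = 19; deviating to no screening nets 22.
high-risk: assigned no screening, nets 22; deviating to the screening nets 28 − 18 = 10.
The low-risk type gains 3 by deviating.

low-risk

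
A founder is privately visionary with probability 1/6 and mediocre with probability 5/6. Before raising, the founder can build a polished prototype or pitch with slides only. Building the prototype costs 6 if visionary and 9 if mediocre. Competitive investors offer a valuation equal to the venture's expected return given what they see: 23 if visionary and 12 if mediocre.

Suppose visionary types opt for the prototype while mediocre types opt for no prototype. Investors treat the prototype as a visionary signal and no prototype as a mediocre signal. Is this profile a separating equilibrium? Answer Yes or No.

Under these beliefs, the prototype earns valuation 23 and no prototype earns valuation 12.
visionary: the prototype nets 23 − 6 = 17; no prototype nets 12. visionary prefers the prototype.
mediocre: the prototype nets 23 − 9 = 14; no prototype nets 12. mediocre would deviate to the prototype.
mediocre has a profitable deviation, so the profile is not an equilibrium.

No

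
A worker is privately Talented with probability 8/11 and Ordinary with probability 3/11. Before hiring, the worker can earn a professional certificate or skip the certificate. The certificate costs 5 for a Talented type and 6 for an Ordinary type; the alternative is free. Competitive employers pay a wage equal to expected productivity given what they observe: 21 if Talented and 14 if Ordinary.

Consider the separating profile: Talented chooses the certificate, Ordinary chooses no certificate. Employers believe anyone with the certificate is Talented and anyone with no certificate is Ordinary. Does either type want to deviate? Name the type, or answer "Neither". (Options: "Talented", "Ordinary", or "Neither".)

Ordinary

The certificate pays 21; no certificate pays 14.
Talented: assigned the certificate, nets 21 − 5 = 16; deviating to no certificate nets 14.
Ordinary: assigned no certificate, nets 14; deviating to the certificate nets 21 − 6 = 15.
The Ordinary type gains 1 by deviating.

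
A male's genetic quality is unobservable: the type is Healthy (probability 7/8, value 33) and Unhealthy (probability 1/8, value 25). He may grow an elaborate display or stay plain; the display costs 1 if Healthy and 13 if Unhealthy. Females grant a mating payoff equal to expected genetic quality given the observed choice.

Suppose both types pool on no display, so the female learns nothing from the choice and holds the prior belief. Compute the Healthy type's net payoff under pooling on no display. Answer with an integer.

Pooled mating payoff = 7/8·33 + 1/8·25 = 32.
Healthy pays no cost for no display, so net payoff = 32.

32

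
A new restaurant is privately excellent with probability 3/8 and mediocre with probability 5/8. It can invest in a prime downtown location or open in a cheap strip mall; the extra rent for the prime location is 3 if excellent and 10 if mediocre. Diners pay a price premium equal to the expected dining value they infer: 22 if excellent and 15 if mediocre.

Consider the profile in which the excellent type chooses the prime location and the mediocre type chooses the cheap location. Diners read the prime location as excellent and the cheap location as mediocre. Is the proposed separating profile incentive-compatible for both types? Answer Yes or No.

Under these beliefs, the prime location earns price premium 22 and the cheap location earns price premium 15.
excellent: the prime location nets 22 − 3 = 19; the cheap location nets 15. excellent prefers the prime location.
mediocre: the prime location nets 22 − 10 = 12; the cheap location nets 15. mediocre prefers the cheap location.
Neither type deviates, so the separating profile is an equilibrium.

Yes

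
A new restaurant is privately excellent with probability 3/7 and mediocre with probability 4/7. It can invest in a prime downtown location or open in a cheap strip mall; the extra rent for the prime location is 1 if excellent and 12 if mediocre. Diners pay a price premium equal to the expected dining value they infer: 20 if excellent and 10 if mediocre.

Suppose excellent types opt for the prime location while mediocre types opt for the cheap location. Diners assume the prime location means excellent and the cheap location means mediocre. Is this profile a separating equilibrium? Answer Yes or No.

Yes

Under these beliefs, the prime location earns price premium 20 and the cheap location earns price premium 10.
excellent: the prime location nets 20 − 1 = 19; the cheap location nets 10. excellent prefers the prime location.
mediocre: the prime location nets 20 − 12 = 8; the cheap location nets 10. mediocre prefers the cheap location.
Neither type deviates, so the separating profile is an equilibrium.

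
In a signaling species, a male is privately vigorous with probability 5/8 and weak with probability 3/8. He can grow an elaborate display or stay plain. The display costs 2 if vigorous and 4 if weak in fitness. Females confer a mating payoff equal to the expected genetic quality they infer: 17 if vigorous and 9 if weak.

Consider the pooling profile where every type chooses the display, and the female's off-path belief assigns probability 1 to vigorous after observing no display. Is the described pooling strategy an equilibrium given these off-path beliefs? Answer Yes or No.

No

On path, the female holds the prior and pays 5/8·17 + 3/8·9 = 14. Off path (no display), believing vigorous, it pays 17.
vigorous: the display nets 14 − 2 = 12; no display nets 17. vigorous would deviate.
weak: the display nets 14 − 4 = 10; no display nets 17. weak would deviate.
A type deviates, so pooling fails.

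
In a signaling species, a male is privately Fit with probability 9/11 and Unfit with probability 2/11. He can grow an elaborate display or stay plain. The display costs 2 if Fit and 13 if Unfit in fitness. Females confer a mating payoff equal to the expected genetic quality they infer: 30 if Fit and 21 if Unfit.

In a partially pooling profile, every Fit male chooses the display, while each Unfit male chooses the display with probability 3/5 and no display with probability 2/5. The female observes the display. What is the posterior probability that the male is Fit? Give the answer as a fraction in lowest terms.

15/17

P(the display) = (9/11)·1 + (2/11)·(3/5) = 51/55.
By Bayes' rule, P(Fit | the display) = (9/11) / (51/55) = 15/17.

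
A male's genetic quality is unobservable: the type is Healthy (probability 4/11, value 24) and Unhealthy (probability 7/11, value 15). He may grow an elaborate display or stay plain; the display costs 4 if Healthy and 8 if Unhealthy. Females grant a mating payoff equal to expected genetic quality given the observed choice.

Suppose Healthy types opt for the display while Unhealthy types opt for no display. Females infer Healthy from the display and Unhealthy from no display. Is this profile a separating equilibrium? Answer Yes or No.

No

Under these beliefs, the display earns mating payoff 24 and no display earns mating payoff 15.
Healthy: the display nets 24 − 4 = 20; no display nets 15. Healthy prefers the display.
Unhealthy: the display nets 24 − 8 = 16; no display nets 15. Unhealthy would deviate to the display.
Unhealthy has a profitable deviation, so the profile is not an equilibrium.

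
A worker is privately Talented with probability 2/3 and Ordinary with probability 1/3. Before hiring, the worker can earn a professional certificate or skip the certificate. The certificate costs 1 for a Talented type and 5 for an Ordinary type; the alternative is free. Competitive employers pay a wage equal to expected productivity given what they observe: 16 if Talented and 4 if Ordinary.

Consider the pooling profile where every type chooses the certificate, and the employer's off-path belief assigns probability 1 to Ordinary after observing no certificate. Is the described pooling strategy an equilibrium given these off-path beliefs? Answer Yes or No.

Yes

On path, the employer holds the prior and pays 2/3·16 + 1/3·4 = 12. Off path (no certificate), believing Ordinary, it pays 4.
Talented: the certificate nets 12 − 1 = 11; no certificate nets 4. Talented stays.
Ordinary: the certificate nets 12 − 5 = 7; no certificate nets 4. Ordinary stays.
No type deviates, so pooling is sustained.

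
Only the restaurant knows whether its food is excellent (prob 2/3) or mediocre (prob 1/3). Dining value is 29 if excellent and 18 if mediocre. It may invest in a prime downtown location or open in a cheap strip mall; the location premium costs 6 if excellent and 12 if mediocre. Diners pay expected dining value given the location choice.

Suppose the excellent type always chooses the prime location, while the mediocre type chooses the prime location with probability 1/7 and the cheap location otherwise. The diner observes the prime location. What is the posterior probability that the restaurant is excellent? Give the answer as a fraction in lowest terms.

P(the prime location) = (2/3)·1 + (1/3)·(1/7) = 5/7.
By Bayes' rule, P(excellent | the prime location) = (2/3) / (5/7) = 14/15.

14/15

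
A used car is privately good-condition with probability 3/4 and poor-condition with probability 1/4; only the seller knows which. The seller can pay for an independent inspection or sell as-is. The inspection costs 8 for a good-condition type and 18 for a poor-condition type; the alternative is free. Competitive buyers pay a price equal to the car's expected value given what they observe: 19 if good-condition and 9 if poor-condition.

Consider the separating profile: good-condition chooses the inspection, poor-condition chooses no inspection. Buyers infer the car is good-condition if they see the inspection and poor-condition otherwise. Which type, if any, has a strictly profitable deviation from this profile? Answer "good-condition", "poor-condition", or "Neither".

The inspection pays 19; no inspection pays 9.
good-condition: assigned the inspection, nets 19 − 8 = 11; deviating to no inspection nets 9.
poor-condition: assigned no inspection, nets 9; deviating to the inspection nets 19 − 18 = 1.
Both types strictly prefer their assigned action; no profitable deviation.

Neither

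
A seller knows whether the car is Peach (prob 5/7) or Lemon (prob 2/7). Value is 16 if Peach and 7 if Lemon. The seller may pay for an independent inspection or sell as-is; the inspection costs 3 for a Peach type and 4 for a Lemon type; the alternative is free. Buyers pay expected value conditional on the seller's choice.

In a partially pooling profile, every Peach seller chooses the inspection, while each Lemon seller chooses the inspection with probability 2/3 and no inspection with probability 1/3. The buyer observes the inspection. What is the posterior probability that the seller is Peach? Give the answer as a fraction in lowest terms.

P(the inspection) = (5/7)·1 + (2/7)·(2/3) = 19/21.
By Bayes' rule, P(Peach | the inspection) = (5/7) / (19/21) = 15/19.

15/19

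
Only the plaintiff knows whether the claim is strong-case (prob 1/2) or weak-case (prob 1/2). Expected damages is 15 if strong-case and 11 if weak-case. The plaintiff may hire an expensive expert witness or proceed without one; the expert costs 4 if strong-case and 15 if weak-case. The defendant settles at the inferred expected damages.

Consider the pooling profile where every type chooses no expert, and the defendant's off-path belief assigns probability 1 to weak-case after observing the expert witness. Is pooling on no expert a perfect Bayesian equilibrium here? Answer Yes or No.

On path, the defendant holds the prior and pays 1/2·15 + 1/2·11 = 13. Off path (the expert witness), believing weak-case, it pays 11.
strong-case: no expert nets 13; the expert witness nets 11 − 4 = 7. strong-case stays.
weak-case: no expert nets 13; the expert witness nets 11 − 15 = -4. weak-case stays.
No type deviates, so pooling is sustained.

Yes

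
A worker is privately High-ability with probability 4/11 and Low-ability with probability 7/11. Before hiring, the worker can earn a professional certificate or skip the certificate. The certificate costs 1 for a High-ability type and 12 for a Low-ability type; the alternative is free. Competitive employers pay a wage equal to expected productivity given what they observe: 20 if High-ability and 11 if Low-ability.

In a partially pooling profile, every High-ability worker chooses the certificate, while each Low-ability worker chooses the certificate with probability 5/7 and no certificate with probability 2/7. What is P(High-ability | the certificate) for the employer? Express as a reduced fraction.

P(the certificate) = (4/11)·1 + (7/11)·(5/7) = 9/11.
By Bayes' rule, P(High-ability | the certificate) = (4/11) / (9/11) = 4/9.

4/9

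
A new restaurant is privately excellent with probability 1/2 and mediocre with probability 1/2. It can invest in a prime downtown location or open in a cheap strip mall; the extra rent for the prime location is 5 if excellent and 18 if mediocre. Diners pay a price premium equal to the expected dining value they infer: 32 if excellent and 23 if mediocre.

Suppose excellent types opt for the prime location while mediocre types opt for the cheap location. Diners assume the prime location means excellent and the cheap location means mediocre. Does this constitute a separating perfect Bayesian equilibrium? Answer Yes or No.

Yes

Under these beliefs, the prime location earns price premium 32 and the cheap location earns price premium 23.
excellent: the prime location nets 32 − 5 = 27; the cheap location nets 23. excellent prefers the prime location.
mediocre: the prime location nets 32 − 18 = 14; the cheap location nets 23. mediocre prefers the cheap location.
Neither type deviates, so the separating profile is an equilibrium.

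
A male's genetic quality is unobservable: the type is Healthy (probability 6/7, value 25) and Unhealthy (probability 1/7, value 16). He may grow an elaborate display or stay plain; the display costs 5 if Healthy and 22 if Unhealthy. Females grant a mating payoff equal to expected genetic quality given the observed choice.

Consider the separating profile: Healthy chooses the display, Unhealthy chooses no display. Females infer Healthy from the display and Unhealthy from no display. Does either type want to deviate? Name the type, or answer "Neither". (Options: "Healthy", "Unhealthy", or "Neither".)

Neither

The display pays 25; no display pays 16.
Healthy: assigned the display, nets 25 − 5 = 20; deviating to no display nets 16.
Unhealthy: assigned no display, nets 16; deviating to the display nets 25 − 22 = 3.
Both types strictly prefer their assigned action; no profitable deviation.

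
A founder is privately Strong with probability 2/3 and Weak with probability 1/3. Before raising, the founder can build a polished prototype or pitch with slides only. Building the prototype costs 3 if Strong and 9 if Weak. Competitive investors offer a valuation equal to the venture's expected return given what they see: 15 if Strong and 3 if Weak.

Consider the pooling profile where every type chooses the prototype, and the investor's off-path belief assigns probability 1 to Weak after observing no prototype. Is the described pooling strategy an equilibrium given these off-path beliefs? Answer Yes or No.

No

On path, the investor holds the prior and pays 2/3·15 + 1/3·3 = 11. Off path (no prototype), believing Weak, it pays 3.
Strong: the prototype nets 11 − 3 = 8; no prototype nets 3. Strong stays.
Weak: the prototype nets 11 − 9 = 2; no prototype nets 3. Weak would deviate.
A type deviates, so pooling fails.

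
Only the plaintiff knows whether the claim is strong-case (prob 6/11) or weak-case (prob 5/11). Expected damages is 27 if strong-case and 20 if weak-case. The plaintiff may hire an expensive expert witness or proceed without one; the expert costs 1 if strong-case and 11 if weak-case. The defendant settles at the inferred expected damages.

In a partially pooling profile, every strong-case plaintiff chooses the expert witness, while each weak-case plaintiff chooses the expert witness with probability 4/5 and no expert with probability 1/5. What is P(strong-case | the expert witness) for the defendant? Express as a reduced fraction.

3/5

P(the expert witness) = (6/11)·1 + (5/11)·(4/5) = 10/11.
By Bayes' rule, P(strong-case | the expert witness) = (6/11) / (10/11) = 3/5.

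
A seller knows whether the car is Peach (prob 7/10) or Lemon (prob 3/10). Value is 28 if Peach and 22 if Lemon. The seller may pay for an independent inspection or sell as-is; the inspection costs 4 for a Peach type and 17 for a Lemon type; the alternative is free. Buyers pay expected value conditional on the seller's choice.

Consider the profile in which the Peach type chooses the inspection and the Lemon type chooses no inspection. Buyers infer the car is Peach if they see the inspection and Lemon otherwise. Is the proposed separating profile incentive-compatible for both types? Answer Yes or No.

Under these beliefs, the inspection earns price 28 and no inspection earns price 22.
Peach: the inspection nets 28 − 4 = 24; no inspection nets 22. Peach prefers the inspection.
Lemon: the inspection nets 28 − 17 = 11; no inspection nets 22. Lemon prefers no inspection.
Neither type deviates, so the separating profile is an equilibrium.

Yes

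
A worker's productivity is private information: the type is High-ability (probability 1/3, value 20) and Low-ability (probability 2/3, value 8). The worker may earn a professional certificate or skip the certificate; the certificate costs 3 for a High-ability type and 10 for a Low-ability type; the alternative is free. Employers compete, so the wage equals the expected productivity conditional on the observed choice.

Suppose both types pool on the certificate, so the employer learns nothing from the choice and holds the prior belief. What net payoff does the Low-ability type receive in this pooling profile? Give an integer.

Pooled wage = 1/3·20 + 2/3·8 = 12.
Low-ability pays cost 10 for the certificate, so net payoff = 12 − 10 = 2.

2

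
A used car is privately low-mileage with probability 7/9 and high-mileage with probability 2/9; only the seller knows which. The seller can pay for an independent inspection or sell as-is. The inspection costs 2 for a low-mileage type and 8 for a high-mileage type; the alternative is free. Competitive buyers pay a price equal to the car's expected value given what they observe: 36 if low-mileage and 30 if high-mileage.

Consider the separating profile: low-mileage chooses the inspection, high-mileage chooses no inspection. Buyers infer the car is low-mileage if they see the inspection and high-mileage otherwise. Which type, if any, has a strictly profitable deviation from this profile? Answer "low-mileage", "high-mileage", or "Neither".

The inspection pays 36; no inspection pays 30.
low-mileage: assigned the inspection, nets 36 − 2 = 34; deviating to no inspection nets 30.
high-mileage: assigned no inspection, nets 30; deviating to the inspection nets 36 − 8 = 28.
Both types strictly prefer their assigned action; no profitable deviation.

Neither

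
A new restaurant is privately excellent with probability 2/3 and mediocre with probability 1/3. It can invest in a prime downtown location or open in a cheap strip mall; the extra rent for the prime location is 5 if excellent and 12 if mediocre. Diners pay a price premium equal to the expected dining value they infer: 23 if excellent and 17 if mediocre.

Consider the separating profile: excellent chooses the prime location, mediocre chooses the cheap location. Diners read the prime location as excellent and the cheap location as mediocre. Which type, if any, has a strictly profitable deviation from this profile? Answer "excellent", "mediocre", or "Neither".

The prime location pays 23; the cheap location pays 17.
excellent: assigned the prime location, nets 23 − 5 = 18; deviating to the cheap location nets 17.
mediocre: assigned the cheap location, nets 17; deviating to the prime location nets 23 − 12 = 11.
Both types strictly prefer their assigned action; no profitable deviation.

Neither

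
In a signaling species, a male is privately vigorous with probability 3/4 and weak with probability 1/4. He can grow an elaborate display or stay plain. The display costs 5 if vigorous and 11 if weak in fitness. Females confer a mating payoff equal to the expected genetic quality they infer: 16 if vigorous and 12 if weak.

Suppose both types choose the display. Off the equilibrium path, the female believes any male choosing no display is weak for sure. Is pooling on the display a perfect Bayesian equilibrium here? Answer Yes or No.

No

On path, the female holds the prior and pays 3/4·16 + 1/4·12 = 15. Off path (no display), believing weak, it pays 12.
vigorous: the display nets 15 − 5 = 10; no display nets 12. vigorous would deviate.
weak: the display nets 15 − 11 = 4; no display nets 12. weak would deviate.
A type deviates, so pooling fails.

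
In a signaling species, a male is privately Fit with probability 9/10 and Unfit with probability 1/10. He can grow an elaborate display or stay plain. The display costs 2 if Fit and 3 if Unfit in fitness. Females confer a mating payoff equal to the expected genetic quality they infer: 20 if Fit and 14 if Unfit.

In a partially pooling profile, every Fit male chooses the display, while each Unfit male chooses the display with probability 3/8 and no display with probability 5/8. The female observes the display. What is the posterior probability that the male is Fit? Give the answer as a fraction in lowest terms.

24/25

P(the display) = (9/10)·1 + (1/10)·(3/8) = 15/16.
By Bayes' rule, P(Fit | the display) = (9/10) / (15/16) = 24/25.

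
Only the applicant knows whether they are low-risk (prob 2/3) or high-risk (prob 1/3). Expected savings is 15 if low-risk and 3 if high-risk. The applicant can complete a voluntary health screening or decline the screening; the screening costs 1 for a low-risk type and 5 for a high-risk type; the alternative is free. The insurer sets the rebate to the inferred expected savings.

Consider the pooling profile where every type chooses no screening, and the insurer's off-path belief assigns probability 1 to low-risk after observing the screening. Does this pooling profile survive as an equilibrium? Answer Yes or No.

No

On path, the insurer holds the prior and pays 2/3·15 + 1/3·3 = 11. Off path (the screening), believing low-risk, it pays 15.
low-risk: no screening nets 11; the screening nets 15 − 1 = 14. low-risk would deviate.
high-risk: no screening nets 11; the screening nets 15 − 5 = 10. high-risk stays.
A type deviates, so pooling fails.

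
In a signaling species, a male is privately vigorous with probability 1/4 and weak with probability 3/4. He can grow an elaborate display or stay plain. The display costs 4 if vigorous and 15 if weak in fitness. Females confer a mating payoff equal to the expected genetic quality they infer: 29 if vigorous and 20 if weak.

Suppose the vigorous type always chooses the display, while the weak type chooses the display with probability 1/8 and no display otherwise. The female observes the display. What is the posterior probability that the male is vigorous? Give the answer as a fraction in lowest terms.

P(the display) = (1/4)·1 + (3/4)·(1/8) = 11/32.
By Bayes' rule, P(vigorous | the display) = (1/4) / (11/32) = 8/11.

8/11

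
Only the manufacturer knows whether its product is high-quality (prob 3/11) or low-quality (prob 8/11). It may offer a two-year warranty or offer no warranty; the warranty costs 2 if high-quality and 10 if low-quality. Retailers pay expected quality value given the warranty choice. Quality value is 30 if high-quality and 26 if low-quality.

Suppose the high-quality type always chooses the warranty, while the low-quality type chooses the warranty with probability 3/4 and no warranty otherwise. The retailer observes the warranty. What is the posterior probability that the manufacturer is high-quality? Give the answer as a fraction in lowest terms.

P(the warranty) = (3/11)·1 + (8/11)·(3/4) = 9/11.
By Bayes' rule, P(high-quality | the warranty) = (3/11) / (9/11) = 1/3.

1/3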